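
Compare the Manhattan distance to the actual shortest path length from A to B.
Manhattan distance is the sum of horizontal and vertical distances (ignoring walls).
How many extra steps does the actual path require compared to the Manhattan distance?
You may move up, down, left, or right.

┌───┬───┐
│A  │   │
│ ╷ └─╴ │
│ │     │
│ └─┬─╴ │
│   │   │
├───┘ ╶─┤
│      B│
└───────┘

Manhattan distance: |3 - 0| + |3 - 0| = 6
Actual path length: 8
Extra steps: 8 - 6 = 2

Solution:

┌───┬───┐
│A ↓│   │
│ ╷ └─╴ │
│ │↳ → ↓│
│ └─┬─╴ │
│   │↓ ↲│
├───┘ ╶─┤
│    ↳ B│
└───────┘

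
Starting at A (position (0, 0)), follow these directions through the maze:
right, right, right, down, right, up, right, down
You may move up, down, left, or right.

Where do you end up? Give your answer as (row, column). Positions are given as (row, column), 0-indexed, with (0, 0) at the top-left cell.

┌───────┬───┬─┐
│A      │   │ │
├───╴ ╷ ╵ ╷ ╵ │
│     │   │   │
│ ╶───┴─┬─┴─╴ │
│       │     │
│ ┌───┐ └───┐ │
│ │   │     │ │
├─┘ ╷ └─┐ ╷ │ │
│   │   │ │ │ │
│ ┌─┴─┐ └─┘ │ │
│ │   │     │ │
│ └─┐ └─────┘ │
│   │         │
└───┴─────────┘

Following directions step by step:
Start: (0, 0)
  right: (0, 0) → (0, 1)
  right: (0, 1) → (0, 2)
  right: (0, 2) → (0, 3)
  down: (0, 3) → (1, 3)
  right: (1, 3) → (1, 4)
  up: (1, 4) → (0, 4)
  right: (0, 4) → (0, 5)
  down: (0, 5) → (1, 5)
Final position: (1, 5)

Path taken:

┌───────┬───┬─┐
│A → → ↓│↱ ↓│ │
├───╴ ╷ ╵ ╷ ╵ │
│     │↳ ↑│B  │
│ ╶───┴─┬─┴─╴ │
│       │     │
│ ┌───┐ └───┐ │
│ │   │     │ │
├─┘ ╷ └─┐ ╷ │ │
│   │   │ │ │ │
│ ┌─┴─┐ └─┘ │ │
│ │   │     │ │
│ └─┐ └─────┘ │
│   │         │
└───┴─────────┘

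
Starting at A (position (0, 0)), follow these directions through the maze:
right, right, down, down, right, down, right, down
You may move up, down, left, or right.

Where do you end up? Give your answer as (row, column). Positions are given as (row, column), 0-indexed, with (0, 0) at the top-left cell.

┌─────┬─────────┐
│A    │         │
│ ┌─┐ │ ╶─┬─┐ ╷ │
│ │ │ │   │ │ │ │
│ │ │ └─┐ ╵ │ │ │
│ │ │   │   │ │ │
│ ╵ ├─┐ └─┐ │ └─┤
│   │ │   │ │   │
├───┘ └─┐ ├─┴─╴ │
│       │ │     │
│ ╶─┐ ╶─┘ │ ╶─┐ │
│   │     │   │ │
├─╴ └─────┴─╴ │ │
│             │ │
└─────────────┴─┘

Following directions step by step:
Start: (0, 0)
  right: (0, 0) → (0, 1)
  right: (0, 1) → (0, 2)
  down: (0, 2) → (1, 2)
  down: (1, 2) → (2, 2)
  right: (2, 2) → (2, 3)
  down: (2, 3) → (3, 3)
  right: (3, 3) → (3, 4)
  down: (3, 4) → (4, 4)
Final position: (4, 4)

Path taken:

┌─────┬─────────┐
│A → ↓│         │
│ ┌─┐ │ ╶─┬─┐ ╷ │
│ │ │↓│   │ │ │ │
│ │ │ └─┐ ╵ │ │ │
│ │ │↳ ↓│   │ │ │
│ ╵ ├─┐ └─┐ │ └─┤
│   │ │↳ ↓│ │   │
├───┘ └─┐ ├─┴─╴ │
│       │B│     │
│ ╶─┐ ╶─┘ │ ╶─┐ │
│   │     │   │ │
├─╴ └─────┴─╴ │ │
│             │ │
└─────────────┴─┘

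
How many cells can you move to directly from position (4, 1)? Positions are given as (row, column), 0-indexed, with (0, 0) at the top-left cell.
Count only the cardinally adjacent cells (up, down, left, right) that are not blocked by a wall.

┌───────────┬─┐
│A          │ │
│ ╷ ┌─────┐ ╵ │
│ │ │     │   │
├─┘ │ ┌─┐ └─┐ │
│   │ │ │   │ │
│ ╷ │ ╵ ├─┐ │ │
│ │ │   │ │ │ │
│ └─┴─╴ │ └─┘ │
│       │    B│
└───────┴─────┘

Checking passable neighbors of (4, 1):
Neighbors: (4, 0), (4, 2)
Count: 2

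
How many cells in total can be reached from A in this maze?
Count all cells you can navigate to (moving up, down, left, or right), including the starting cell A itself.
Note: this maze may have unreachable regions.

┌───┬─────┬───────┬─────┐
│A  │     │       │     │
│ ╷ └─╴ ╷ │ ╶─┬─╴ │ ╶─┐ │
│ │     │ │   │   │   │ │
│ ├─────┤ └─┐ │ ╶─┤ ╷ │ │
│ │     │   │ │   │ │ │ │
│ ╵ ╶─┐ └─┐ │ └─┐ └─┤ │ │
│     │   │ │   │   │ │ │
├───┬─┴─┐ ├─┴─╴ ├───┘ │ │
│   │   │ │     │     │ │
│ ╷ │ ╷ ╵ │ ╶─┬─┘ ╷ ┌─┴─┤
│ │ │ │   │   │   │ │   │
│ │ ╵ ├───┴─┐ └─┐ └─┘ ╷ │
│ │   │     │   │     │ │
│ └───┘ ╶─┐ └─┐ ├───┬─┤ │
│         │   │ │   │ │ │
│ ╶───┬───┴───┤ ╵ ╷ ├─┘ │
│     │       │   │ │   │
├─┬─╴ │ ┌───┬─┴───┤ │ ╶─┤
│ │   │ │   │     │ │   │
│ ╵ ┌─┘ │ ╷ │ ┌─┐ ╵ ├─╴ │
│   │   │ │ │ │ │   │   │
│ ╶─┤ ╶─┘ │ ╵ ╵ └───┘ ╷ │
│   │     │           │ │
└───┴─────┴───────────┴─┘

Using BFS/flood-fill to find all reachable cells from A:
Maze size: 12 × 12 = 144 total cells
89 cell(s) are walled off and cannot be reached from A.
Reachable cells: 55

Reachable region (· marks reachable cells):

┌───┬─────┬───────┬─────┐
│A ·│· · ·│       │     │
│ ╷ └─╴ ╷ │ ╶─┬─╴ │ ╶─┐ │
│·│· · ·│·│   │   │   │ │
│ ├─────┤ └─┐ │ ╶─┤ ╷ │ │
│·│· · ·│· ·│ │   │ │ │ │
│ ╵ ╶─┐ └─┐ │ └─┐ └─┤ │ │
│· · ·│· ·│·│   │   │ │ │
├───┬─┴─┐ ├─┴─╴ ├───┘ │ │
│· ·│· ·│·│     │     │ │
│ ╷ │ ╷ ╵ │ ╶─┬─┘ ╷ ┌─┴─┤
│·│·│·│· ·│   │   │ │   │
│ │ ╵ ├───┴─┐ └─┐ └─┘ ╷ │
│·│· ·│· · ·│   │     │ │
│ └───┘ ╶─┐ └─┐ ├───┬─┤ │
│· · · · ·│· ·│ │   │ │ │
│ ╶───┬───┴───┤ ╵ ╷ ├─┘ │
│· · ·│       │   │ │   │
├─┬─╴ │ ┌───┬─┴───┤ │ ╶─┤
│·│· ·│ │   │     │ │   │
│ ╵ ┌─┘ │ ╷ │ ┌─┐ ╵ ├─╴ │
│· ·│   │ │ │ │ │   │   │
│ ╶─┤ ╶─┘ │ ╵ ╵ └───┘ ╷ │
│· ·│     │           │ │
└───┴─────┴───────────┴─┘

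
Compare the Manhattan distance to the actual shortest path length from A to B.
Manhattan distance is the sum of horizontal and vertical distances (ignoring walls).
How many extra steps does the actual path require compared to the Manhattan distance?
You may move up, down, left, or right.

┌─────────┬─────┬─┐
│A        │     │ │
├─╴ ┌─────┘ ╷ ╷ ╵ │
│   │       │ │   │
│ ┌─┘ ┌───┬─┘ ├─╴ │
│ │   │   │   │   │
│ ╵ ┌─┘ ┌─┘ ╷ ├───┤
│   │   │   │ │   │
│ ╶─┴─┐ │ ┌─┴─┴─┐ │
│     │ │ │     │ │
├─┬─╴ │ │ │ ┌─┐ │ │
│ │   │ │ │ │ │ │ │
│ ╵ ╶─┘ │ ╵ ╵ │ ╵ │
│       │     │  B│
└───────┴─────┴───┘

Manhattan distance: |6 - 0| + |8 - 0| = 14
Actual path length: 30
Extra steps: 30 - 14 = 16

Solution:

┌─────────┬─────┬─┐
│A ↓      │↱ ↓  │ │
├─╴ ┌─────┘ ╷ ╷ ╵ │
│↓ ↲│↱ → → ↑│↓│   │
│ ┌─┘ ┌───┬─┘ ├─╴ │
│↓│↱ ↑│   │↓ ↲│   │
│ ╵ ┌─┘ ┌─┘ ╷ ├───┤
│↳ ↑│   │↓ ↲│ │   │
│ ╶─┴─┐ │ ┌─┴─┴─┐ │
│     │ │↓│↱ → ↓│ │
├─┬─╴ │ │ │ ┌─┐ │ │
│ │   │ │↓│↑│ │↓│ │
│ ╵ ╶─┘ │ ╵ ╵ │ ╵ │
│       │↳ ↑  │↳ B│
└───────┴─────┴───┘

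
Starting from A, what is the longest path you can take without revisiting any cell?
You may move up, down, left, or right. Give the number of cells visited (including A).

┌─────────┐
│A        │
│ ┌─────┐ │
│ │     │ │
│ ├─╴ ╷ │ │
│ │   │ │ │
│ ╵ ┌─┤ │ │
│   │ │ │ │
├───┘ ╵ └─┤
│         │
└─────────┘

Finding longest simple path using DFS:
Start: (0, 0)
Longest path visits 15 cells
Path: A → down → down → down → right → up → right → up → right → down → down → down → left → left → left

Solution:

┌─────────┐
│A        │
│ ┌─────┐ │
│↓│  ↱ ↓│ │
│ ├─╴ ╷ │ │
│↓│↱ ↑│↓│ │
│ ╵ ┌─┤ │ │
│↳ ↑│ │↓│ │
├───┘ ╵ └─┤
│B ← ← ↲  │
└─────────┘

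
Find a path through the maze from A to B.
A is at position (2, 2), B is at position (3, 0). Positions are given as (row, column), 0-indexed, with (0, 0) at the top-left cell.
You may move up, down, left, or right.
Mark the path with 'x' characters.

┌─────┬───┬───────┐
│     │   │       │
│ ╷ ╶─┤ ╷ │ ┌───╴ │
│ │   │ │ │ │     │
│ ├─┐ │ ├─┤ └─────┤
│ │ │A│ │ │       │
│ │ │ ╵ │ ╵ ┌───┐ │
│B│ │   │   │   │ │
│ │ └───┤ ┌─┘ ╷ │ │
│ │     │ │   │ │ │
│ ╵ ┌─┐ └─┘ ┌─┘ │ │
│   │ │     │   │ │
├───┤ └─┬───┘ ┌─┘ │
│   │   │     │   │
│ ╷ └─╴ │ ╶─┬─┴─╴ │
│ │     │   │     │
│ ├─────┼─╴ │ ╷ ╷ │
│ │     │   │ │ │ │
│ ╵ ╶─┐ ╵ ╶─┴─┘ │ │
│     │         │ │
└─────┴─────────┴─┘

Finding the shortest path from (2, 2) to (3, 0):
Path length: 7 steps
Directions: up → left → up → left → down → down → down

Solution:

┌─────┬───┬───────┐
│x x  │   │       │
│ ╷ ╶─┤ ╷ │ ┌───╴ │
│x│x x│ │ │ │     │
│ ├─┐ │ ├─┤ └─────┤
│x│ │A│ │ │       │
│ │ │ ╵ │ ╵ ┌───┐ │
│B│ │   │   │   │ │
│ │ └───┤ ┌─┘ ╷ │ │
│ │     │ │   │ │ │
│ ╵ ┌─┐ └─┘ ┌─┘ │ │
│   │ │     │   │ │
├───┤ └─┬───┘ ┌─┘ │
│   │   │     │   │
│ ╷ └─╴ │ ╶─┬─┴─╴ │
│ │     │   │     │
│ ├─────┼─╴ │ ╷ ╷ │
│ │     │   │ │ │ │
│ ╵ ╶─┐ ╵ ╶─┴─┘ │ │
│     │         │ │
└─────┴─────────┴─┘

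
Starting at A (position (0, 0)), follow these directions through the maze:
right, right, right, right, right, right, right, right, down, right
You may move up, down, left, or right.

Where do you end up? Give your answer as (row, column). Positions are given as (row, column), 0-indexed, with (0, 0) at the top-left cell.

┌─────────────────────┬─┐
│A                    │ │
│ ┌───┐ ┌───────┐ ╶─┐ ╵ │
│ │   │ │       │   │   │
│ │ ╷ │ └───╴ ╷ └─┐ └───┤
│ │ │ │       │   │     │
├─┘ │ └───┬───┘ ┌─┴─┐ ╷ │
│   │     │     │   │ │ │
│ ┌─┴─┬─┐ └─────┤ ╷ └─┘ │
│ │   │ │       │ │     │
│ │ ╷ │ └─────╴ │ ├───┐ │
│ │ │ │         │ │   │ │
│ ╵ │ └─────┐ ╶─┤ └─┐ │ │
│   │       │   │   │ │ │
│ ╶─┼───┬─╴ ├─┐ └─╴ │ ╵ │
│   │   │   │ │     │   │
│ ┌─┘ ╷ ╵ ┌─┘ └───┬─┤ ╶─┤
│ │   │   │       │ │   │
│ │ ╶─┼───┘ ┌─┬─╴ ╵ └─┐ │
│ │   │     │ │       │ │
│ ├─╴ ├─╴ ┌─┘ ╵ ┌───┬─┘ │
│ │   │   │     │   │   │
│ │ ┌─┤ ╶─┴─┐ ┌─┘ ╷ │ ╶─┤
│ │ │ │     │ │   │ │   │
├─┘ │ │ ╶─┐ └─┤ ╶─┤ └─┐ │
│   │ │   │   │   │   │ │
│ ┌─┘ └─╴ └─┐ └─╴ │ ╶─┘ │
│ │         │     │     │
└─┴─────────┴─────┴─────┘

Following directions step by step:
Start: (0, 0)
  right: (0, 0) → (0, 1)
  right: (0, 1) → (0, 2)
  right: (0, 2) → (0, 3)
  right: (0, 3) → (0, 4)
  right: (0, 4) → (0, 5)
  right: (0, 5) → (0, 6)
  right: (0, 6) → (0, 7)
  right: (0, 7) → (0, 8)
  down: (0, 8) → (1, 8)
  right: (1, 8) → (1, 9)
Final position: (1, 9)

Path taken:

┌─────────────────────┬─┐
│A → → → → → → → ↓    │ │
│ ┌───┐ ┌───────┐ ╶─┐ ╵ │
│ │   │ │       │↳ B│   │
│ │ ╷ │ └───╴ ╷ └─┐ └───┤
│ │ │ │       │   │     │
├─┘ │ └───┬───┘ ┌─┴─┐ ╷ │
│   │     │     │   │ │ │
│ ┌─┴─┬─┐ └─────┤ ╷ └─┘ │
│ │   │ │       │ │     │
│ │ ╷ │ └─────╴ │ ├───┐ │
│ │ │ │         │ │   │ │
│ ╵ │ └─────┐ ╶─┤ └─┐ │ │
│   │       │   │   │ │ │
│ ╶─┼───┬─╴ ├─┐ └─╴ │ ╵ │
│   │   │   │ │     │   │
│ ┌─┘ ╷ ╵ ┌─┘ └───┬─┤ ╶─┤
│ │   │   │       │ │   │
│ │ ╶─┼───┘ ┌─┬─╴ ╵ └─┐ │
│ │   │     │ │       │ │
│ ├─╴ ├─╴ ┌─┘ ╵ ┌───┬─┘ │
│ │   │   │     │   │   │
│ │ ┌─┤ ╶─┴─┐ ┌─┘ ╷ │ ╶─┤
│ │ │ │     │ │   │ │   │
├─┘ │ │ ╶─┐ └─┤ ╶─┤ └─┐ │
│   │ │   │   │   │   │ │
│ ┌─┘ └─╴ └─┐ └─╴ │ ╶─┘ │
│ │         │     │     │
└─┴─────────┴─────┴─────┘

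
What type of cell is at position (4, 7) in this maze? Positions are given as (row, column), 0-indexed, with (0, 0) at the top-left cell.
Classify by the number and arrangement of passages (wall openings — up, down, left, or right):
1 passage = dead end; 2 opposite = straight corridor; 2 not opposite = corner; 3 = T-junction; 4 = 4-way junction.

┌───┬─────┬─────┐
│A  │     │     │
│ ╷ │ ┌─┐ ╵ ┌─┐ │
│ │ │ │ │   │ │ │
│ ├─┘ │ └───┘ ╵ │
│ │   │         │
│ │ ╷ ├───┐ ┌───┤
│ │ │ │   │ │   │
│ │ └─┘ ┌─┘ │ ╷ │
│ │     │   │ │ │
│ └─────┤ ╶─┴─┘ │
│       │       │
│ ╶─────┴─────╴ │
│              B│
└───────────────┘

Checking cell at (4, 7):
Number of passages: 2
Cell type: straight corridor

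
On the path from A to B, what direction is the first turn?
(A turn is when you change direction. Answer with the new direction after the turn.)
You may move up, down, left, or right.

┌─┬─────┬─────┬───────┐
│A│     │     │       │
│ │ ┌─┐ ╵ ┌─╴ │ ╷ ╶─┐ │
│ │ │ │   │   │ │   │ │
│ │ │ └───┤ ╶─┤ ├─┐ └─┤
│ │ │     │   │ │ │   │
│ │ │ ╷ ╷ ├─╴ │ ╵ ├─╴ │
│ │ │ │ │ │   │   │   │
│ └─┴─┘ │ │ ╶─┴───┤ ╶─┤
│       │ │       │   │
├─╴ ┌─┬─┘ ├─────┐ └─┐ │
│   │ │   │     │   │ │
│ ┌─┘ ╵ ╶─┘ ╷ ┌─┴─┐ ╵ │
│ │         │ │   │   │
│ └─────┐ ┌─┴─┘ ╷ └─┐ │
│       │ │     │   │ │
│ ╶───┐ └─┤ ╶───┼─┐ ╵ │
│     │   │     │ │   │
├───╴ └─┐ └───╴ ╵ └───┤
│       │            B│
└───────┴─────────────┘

Directions: down, down, down, down, right, down, left, down, down, right, right, right, down, right, down, right, right, right, right, right, right
First turn direction: right

Solution:

┌─┬─────┬─────┬───────┐
│A│     │     │       │
│ │ ┌─┐ ╵ ┌─╴ │ ╷ ╶─┐ │
│↓│ │ │   │   │ │   │ │
│ │ │ └───┤ ╶─┤ ├─┐ └─┤
│↓│ │     │   │ │ │   │
│ │ │ ╷ ╷ ├─╴ │ ╵ ├─╴ │
│↓│ │ │ │ │   │   │   │
│ └─┴─┘ │ │ ╶─┴───┤ ╶─┤
│↳ ↓    │ │       │   │
├─╴ ┌─┬─┘ ├─────┐ └─┐ │
│↓ ↲│ │   │     │   │ │
│ ┌─┘ ╵ ╶─┘ ╷ ┌─┴─┐ ╵ │
│↓│         │ │   │   │
│ └─────┐ ┌─┴─┘ ╷ └─┐ │
│↳ → → ↓│ │     │   │ │
│ ╶───┐ └─┤ ╶───┼─┐ ╵ │
│     │↳ ↓│     │ │   │
├───╴ └─┐ └───╴ ╵ └───┤
│       │↳ → → → → → B│
└───────┴─────────────┘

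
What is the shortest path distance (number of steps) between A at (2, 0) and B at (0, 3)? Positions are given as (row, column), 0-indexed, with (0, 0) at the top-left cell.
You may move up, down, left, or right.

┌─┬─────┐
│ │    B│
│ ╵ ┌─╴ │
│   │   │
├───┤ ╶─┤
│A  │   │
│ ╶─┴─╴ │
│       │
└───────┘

Finding path from (2, 0) to (0, 3):
Path: (2,0) → (3,0) → (3,1) → (3,2) → (3,3) → (2,3) → (2,2) → (1,2) → (1,3) → (0,3)
Distance: 9 steps

Solution:

┌─┬─────┐
│ │    B│
│ ╵ ┌─╴ │
│   │↱ ↑│
├───┤ ╶─┤
│A  │↑ ↰│
│ ╶─┴─╴ │
│↳ → → ↑│
└───────┘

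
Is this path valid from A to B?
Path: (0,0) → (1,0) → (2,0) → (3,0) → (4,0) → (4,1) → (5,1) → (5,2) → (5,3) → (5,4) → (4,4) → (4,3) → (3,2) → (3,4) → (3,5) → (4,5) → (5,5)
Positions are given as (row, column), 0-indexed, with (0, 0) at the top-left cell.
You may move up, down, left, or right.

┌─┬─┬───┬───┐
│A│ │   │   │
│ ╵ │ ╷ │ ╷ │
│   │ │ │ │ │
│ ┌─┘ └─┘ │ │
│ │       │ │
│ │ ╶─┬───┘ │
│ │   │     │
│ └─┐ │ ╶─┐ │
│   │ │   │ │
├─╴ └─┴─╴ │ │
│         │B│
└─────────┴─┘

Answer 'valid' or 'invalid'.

Checking path validity:
Result: Invalid move at step 12: cannot move from (4, 3) to (3, 2).

invalid

Correct solution:

┌─┬─┬───┬───┐
│A│ │   │   │
│ ╵ │ ╷ │ ╷ │
│↓  │ │ │ │ │
│ ┌─┘ └─┘ │ │
│↓│       │ │
│ │ ╶─┬───┘ │
│↓│   │↱ → ↓│
│ └─┐ │ ╶─┐ │
│↳ ↓│ │↑ ↰│↓│
├─╴ └─┴─╴ │ │
│  ↳ → → ↑│B│
└─────────┴─┘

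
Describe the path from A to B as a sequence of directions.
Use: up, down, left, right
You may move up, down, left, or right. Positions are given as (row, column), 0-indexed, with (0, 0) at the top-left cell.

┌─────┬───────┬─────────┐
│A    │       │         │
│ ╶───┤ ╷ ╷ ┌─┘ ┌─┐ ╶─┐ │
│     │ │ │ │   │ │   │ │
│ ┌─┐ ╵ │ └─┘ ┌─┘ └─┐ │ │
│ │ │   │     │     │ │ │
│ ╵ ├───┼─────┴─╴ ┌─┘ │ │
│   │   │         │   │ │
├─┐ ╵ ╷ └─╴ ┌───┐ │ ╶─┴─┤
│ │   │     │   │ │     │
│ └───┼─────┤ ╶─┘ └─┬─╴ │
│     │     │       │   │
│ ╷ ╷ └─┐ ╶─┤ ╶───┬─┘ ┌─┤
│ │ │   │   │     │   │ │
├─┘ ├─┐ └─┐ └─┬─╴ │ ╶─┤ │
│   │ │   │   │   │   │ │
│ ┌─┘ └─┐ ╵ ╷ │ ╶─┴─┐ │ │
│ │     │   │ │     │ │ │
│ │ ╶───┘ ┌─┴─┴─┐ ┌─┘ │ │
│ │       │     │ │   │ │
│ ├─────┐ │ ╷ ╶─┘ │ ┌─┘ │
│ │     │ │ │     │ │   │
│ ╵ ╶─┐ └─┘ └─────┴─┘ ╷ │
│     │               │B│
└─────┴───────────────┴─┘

Finding the path and converting it to directions:
Path through cells: (0,0) → (1,0) → (2,0) → (3,0) → (3,1) → (4,1) → (4,2) → (3,2) → (3,3) → (4,3) → (4,4) → (4,5) → (3,5) → (3,6) → (3,7) → (3,8) → (4,8) → (5,8) → (5,7) → (5,6) → (6,6) → (6,7) → (6,8) → (7,8) → (7,7) → (8,7) → (8,8) → (9,8) → (10,8) → (10,7) → (10,6) → (9,6) → (9,5) → (10,5) → (11,5) → (11,6) → (11,7) → (11,8) → (11,9) → (11,10) → (10,10) → (10,11) → (11,11)
Directions: down, down, down, right, down, right, up, right, down, right, right, up, right, right, right, down, down, left, left, down, right, right, down, left, down, right, down, down, left, left, up, left, down, down, right, right, right, right, right, up, right, down

Solution:

┌─────┬───────┬─────────┐
│A    │       │         │
│ ╶───┤ ╷ ╷ ┌─┘ ┌─┐ ╶─┐ │
│↓    │ │ │ │   │ │   │ │
│ ┌─┐ ╵ │ └─┘ ┌─┘ └─┐ │ │
│↓│ │   │     │     │ │ │
│ ╵ ├───┼─────┴─╴ ┌─┘ │ │
│↳ ↓│↱ ↓│  ↱ → → ↓│   │ │
├─┐ ╵ ╷ └─╴ ┌───┐ │ ╶─┴─┤
│ │↳ ↑│↳ → ↑│   │↓│     │
│ └───┼─────┤ ╶─┘ └─┬─╴ │
│     │     │↓ ← ↲  │   │
│ ╷ ╷ └─┐ ╶─┤ ╶───┬─┘ ┌─┤
│ │ │   │   │↳ → ↓│   │ │
├─┘ ├─┐ └─┐ └─┬─╴ │ ╶─┤ │
│   │ │   │   │↓ ↲│   │ │
│ ┌─┘ └─┐ ╵ ╷ │ ╶─┴─┐ │ │
│ │     │   │ │↳ ↓  │ │ │
│ │ ╶───┘ ┌─┴─┴─┐ ┌─┘ │ │
│ │       │↓ ↰  │↓│   │ │
│ ├─────┐ │ ╷ ╶─┘ │ ┌─┘ │
│ │     │ │↓│↑ ← ↲│ │↱ ↓│
│ ╵ ╶─┐ └─┘ └─────┴─┘ ╷ │
│     │    ↳ → → → → ↑│B│
└─────┴───────────────┴─┘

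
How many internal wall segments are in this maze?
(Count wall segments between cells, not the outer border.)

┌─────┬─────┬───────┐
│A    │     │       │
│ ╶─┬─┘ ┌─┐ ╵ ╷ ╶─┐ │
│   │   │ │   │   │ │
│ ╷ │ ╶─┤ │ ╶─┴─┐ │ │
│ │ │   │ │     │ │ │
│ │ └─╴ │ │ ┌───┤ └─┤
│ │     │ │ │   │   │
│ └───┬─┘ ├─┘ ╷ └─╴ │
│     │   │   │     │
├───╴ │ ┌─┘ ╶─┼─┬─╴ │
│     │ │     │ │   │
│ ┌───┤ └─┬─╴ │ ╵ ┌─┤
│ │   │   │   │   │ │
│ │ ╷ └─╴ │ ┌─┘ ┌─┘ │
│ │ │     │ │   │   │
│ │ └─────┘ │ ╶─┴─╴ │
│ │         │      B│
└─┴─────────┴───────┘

Counting internal wall segments:
Total internal walls: 72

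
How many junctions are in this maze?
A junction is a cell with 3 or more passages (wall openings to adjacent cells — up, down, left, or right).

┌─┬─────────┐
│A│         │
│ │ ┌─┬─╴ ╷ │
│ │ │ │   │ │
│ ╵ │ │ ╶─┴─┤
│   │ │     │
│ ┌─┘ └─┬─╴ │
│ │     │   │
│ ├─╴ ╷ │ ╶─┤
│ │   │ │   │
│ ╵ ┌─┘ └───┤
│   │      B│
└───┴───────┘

Checking each cell for number of passages:

Junctions found (3+ passages):
  (0, 4): 3 passages
  (2, 0): 3 passages
  (3, 2): 4 passages
  (5, 3): 3 passages
Total junctions: 4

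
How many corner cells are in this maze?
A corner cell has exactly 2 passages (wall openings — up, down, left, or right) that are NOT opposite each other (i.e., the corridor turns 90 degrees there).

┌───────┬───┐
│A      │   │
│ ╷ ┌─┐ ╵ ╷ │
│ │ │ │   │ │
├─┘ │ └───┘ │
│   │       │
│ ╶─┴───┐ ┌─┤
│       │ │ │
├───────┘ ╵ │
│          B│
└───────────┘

Counting corner cells (2 non-opposite passages):
Total corners: 12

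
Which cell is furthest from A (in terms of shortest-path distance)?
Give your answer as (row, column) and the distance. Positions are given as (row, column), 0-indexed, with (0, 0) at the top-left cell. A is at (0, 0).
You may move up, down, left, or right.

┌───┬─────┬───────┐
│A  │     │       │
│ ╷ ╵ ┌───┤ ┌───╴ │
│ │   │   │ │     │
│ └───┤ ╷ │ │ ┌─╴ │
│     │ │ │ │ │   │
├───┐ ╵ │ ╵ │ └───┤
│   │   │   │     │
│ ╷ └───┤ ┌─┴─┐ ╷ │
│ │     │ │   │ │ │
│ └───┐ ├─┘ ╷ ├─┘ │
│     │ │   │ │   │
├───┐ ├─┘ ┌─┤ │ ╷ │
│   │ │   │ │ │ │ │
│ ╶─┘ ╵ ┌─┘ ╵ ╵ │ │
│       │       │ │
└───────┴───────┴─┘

Computing BFS distances from A to all cells:
Furthest cell: (5, 3)
Distance: 52 steps

Path from A to the furthest cell:

┌───┬─────┬───────┐
│A  │     │↱ → → ↓│
│ ╷ ╵ ┌───┤ ┌───╴ │
│↓│   │↱ ↓│↑│↓ ← ↲│
│ └───┤ ╷ │ │ ┌─╴ │
│↳ → ↓│↑│↓│↑│↓│   │
├───┐ ╵ │ ╵ │ └───┤
│↱ ↓│↳ ↑│↳ ↑│↳ → ↓│
│ ╷ └───┤ ┌─┴─┐ ╷ │
│↑│↳ → ↓│ │↓ ↰│ │↓│
│ └───┐ ├─┘ ╷ ├─┘ │
│↑ ← ↰│B│↓ ↲│↑│↓ ↲│
├───┐ ├─┘ ┌─┤ │ ╷ │
│   │↑│↓ ↲│ │↑│↓│ │
│ ╶─┘ ╵ ┌─┘ ╵ ╵ │ │
│    ↑ ↲│    ↑ ↲│ │
└───────┴───────┴─┘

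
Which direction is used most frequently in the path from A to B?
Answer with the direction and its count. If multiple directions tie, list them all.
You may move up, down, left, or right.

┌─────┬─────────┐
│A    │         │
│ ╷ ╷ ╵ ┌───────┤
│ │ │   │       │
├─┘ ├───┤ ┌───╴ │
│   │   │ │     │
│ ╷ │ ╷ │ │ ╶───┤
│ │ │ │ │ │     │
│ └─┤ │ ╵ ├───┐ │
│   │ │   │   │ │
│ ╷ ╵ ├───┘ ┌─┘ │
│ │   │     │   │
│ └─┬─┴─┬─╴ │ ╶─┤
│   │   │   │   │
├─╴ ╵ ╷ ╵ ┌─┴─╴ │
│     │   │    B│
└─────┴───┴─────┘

Directions: right, down, down, left, down, down, right, down, right, up, up, up, right, down, down, right, up, up, up, right, right, right, down, left, left, down, right, right, down, down, left, down, right, down
Counts: {'right': 11, 'down': 13, 'left': 4, 'up': 6}
Most common: down (13 times)

Solution:

┌─────┬─────────┐
│A ↓  │         │
│ ╷ ╷ ╵ ┌───────┤
│ │↓│   │↱ → → ↓│
├─┘ ├───┤ ┌───╴ │
│↓ ↲│↱ ↓│↑│↓ ← ↲│
│ ╷ │ ╷ │ │ ╶───┤
│↓│ │↑│↓│↑│↳ → ↓│
│ └─┤ │ ╵ ├───┐ │
│↳ ↓│↑│↳ ↑│   │↓│
│ ╷ ╵ ├───┘ ┌─┘ │
│ │↳ ↑│     │↓ ↲│
│ └─┬─┴─┬─╴ │ ╶─┤
│   │   │   │↳ ↓│
├─╴ ╵ ╷ ╵ ┌─┴─╴ │
│     │   │    B│
└─────┴───┴─────┘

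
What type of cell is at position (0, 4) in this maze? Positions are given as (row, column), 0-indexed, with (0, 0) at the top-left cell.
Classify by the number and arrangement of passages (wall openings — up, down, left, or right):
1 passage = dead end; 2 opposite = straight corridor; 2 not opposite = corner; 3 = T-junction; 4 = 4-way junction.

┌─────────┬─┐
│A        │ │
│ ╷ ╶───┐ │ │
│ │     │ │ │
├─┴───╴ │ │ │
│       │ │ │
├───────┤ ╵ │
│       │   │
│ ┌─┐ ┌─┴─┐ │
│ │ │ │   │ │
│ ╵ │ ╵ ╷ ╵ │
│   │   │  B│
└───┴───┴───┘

Checking cell at (0, 4):
Number of passages: 2
Cell type: corner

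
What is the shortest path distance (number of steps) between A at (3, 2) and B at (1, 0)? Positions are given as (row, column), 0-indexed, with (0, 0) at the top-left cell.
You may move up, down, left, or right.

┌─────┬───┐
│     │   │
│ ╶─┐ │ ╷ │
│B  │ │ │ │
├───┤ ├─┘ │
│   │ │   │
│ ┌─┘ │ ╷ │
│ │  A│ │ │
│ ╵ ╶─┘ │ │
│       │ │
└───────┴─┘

Finding path from (3, 2) to (1, 0):
Path: (3,2) → (2,2) → (1,2) → (0,2) → (0,1) → (0,0) → (1,0)
Distance: 6 steps

Solution:

┌─────┬───┐
│↓ ← ↰│   │
│ ╶─┐ │ ╷ │
│B  │↑│ │ │
├───┤ ├─┘ │
│   │↑│   │
│ ┌─┘ │ ╷ │
│ │  A│ │ │
│ ╵ ╶─┘ │ │
│       │ │
└───────┴─┘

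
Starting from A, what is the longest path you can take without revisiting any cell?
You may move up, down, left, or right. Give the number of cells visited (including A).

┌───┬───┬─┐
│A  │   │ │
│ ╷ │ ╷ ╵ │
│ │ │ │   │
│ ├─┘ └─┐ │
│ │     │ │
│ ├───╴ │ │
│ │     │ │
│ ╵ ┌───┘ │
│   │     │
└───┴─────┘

Finding longest simple path using DFS:
Start: (0, 0)
Longest path visits 21 cells
Path: A → down → down → down → down → right → up → right → right → up → left → up → up → right → down → right → down → down → down → left → left

Solution:

┌───┬───┬─┐
│A  │↱ ↓│ │
│ ╷ │ ╷ ╵ │
│↓│ │↑│↳ ↓│
│ ├─┘ └─┐ │
│↓│  ↑ ↰│↓│
│ ├───╴ │ │
│↓│↱ → ↑│↓│
│ ╵ ┌───┘ │
│↳ ↑│B ← ↲│
└───┴─────┘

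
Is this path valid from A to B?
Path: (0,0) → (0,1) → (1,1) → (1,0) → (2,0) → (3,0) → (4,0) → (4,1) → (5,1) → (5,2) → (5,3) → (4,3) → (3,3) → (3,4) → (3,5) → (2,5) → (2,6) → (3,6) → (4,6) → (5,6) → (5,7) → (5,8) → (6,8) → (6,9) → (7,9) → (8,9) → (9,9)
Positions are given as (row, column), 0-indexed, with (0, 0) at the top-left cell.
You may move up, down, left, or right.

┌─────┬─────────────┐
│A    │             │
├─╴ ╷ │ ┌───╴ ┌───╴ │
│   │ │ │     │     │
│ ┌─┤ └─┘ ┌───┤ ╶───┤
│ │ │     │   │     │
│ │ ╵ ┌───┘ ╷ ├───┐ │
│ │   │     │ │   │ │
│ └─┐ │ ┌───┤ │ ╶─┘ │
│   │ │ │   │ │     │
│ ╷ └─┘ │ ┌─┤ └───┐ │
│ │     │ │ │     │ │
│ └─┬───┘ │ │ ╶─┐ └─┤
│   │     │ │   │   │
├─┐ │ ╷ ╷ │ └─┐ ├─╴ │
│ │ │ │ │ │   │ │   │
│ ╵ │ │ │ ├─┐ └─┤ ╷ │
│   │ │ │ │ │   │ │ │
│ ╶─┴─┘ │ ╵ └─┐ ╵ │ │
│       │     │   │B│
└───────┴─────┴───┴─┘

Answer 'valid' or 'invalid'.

Checking path validity:
Result: All consecutive moves are passable.

valid

Correct solution:

┌─────┬─────────────┐
│A ↓  │             │
├─╴ ╷ │ ┌───╴ ┌───╴ │
│↓ ↲│ │ │     │     │
│ ┌─┤ └─┘ ┌───┤ ╶───┤
│↓│ │     │↱ ↓│     │
│ │ ╵ ┌───┘ ╷ ├───┐ │
│↓│   │↱ → ↑│↓│   │ │
│ └─┐ │ ┌───┤ │ ╶─┘ │
│↳ ↓│ │↑│   │↓│     │
│ ╷ └─┘ │ ┌─┤ └───┐ │
│ │↳ → ↑│ │ │↳ → ↓│ │
│ └─┬───┘ │ │ ╶─┐ └─┤
│   │     │ │   │↳ ↓│
├─┐ │ ╷ ╷ │ └─┐ ├─╴ │
│ │ │ │ │ │   │ │  ↓│
│ ╵ │ │ │ ├─┐ └─┤ ╷ │
│   │ │ │ │ │   │ │↓│
│ ╶─┴─┘ │ ╵ └─┐ ╵ │ │
│       │     │   │B│
└───────┴─────┴───┴─┘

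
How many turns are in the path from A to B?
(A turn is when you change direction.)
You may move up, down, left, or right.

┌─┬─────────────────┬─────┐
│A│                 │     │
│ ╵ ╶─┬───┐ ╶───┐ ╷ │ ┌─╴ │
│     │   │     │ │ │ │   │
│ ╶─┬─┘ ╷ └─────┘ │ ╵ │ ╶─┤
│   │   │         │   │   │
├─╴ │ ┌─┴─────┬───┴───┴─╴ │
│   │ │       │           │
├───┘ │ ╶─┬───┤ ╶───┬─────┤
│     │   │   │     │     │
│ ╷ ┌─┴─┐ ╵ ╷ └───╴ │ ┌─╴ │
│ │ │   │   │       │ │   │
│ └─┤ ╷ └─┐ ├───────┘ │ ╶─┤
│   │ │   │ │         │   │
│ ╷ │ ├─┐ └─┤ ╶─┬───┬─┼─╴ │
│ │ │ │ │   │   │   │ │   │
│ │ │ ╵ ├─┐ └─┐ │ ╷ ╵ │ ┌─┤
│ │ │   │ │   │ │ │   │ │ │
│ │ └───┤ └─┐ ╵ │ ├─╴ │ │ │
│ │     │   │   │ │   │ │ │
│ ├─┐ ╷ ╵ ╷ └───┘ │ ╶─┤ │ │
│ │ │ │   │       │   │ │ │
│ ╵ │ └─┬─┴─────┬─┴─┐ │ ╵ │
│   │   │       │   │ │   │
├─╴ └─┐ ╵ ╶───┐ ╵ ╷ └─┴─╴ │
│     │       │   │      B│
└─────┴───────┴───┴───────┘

Directions: down, right, up, right, right, right, right, right, right, right, down, down, left, left, left, left, up, left, down, left, down, down, left, left, down, down, right, down, down, down, right, down, down, right, down, right, up, right, right, right, down, right, up, right, down, right, right, right
Number of turns: 27

Solution:

┌─┬─────────────────┬─────┐
│A│↱ → → → → → → ↓  │     │
│ ╵ ╶─┬───┐ ╶───┐ ╷ │ ┌─╴ │
│↳ ↑  │↓ ↰│     │↓│ │ │   │
│ ╶─┬─┘ ╷ └─────┘ │ ╵ │ ╶─┤
│   │↓ ↲│↑ ← ← ← ↲│   │   │
├─╴ │ ┌─┴─────┬───┴───┴─╴ │
│   │↓│       │           │
├───┘ │ ╶─┬───┤ ╶───┬─────┤
│↓ ← ↲│   │   │     │     │
│ ╷ ┌─┴─┐ ╵ ╷ └───╴ │ ┌─╴ │
│↓│ │   │   │       │ │   │
│ └─┤ ╷ └─┐ ├───────┘ │ ╶─┤
│↳ ↓│ │   │ │         │   │
│ ╷ │ ├─┐ └─┤ ╶─┬───┬─┼─╴ │
│ │↓│ │ │   │   │   │ │   │
│ │ │ ╵ ├─┐ └─┐ │ ╷ ╵ │ ┌─┤
│ │↓│   │ │   │ │ │   │ │ │
│ │ └───┤ └─┐ ╵ │ ├─╴ │ │ │
│ │↳ ↓  │   │   │ │   │ │ │
│ ├─┐ ╷ ╵ ╷ └───┘ │ ╶─┤ │ │
│ │ │↓│   │       │   │ │ │
│ ╵ │ └─┬─┴─────┬─┴─┐ │ ╵ │
│   │↳ ↓│↱ → → ↓│↱ ↓│ │   │
├─╴ └─┐ ╵ ╶───┐ ╵ ╷ └─┴─╴ │
│     │↳ ↑    │↳ ↑│↳ → → B│
└─────┴───────┴───┴───────┘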